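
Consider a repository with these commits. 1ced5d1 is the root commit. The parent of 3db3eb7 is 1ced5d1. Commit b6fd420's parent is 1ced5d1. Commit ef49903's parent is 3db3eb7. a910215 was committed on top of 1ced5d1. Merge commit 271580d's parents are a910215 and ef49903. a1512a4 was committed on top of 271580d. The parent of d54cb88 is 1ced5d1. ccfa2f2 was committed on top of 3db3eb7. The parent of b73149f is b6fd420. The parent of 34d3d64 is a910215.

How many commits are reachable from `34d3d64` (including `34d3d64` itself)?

3

Walking parent pointers from 34d3d64: reachable set = {1ced5d1, 34d3d64, a910215}.
That is 3 commits.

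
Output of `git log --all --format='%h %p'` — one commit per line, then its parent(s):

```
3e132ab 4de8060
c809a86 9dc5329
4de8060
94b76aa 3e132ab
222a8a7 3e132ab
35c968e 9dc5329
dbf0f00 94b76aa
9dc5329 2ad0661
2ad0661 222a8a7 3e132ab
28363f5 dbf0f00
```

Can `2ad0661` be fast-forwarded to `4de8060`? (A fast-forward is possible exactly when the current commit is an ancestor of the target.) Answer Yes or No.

No

A fast-forward from 2ad0661 to 4de8060 is possible iff 2ad0661 is an ancestor of 4de8060.
Ancestors of 4de8060: {4de8060}.
2ad0661 is not among them, so fast-forward is not possible.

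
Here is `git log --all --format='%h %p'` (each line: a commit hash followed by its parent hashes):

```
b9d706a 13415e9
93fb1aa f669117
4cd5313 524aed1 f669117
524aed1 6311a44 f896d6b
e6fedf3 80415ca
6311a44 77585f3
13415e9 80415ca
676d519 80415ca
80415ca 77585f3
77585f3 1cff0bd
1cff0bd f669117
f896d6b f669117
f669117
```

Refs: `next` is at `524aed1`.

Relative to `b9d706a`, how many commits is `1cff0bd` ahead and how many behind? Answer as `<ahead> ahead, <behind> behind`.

Reachable from 1cff0bd: {1cff0bd, f669117}.
Reachable from b9d706a: {13415e9, 1cff0bd, 77585f3, 80415ca, b9d706a, f669117}.
Only in 1cff0bd's history (ahead): {} — 0.
Only in b9d706a's history (behind): {13415e9, 77585f3, 80415ca, b9d706a} — 4.

0 ahead, 4 behind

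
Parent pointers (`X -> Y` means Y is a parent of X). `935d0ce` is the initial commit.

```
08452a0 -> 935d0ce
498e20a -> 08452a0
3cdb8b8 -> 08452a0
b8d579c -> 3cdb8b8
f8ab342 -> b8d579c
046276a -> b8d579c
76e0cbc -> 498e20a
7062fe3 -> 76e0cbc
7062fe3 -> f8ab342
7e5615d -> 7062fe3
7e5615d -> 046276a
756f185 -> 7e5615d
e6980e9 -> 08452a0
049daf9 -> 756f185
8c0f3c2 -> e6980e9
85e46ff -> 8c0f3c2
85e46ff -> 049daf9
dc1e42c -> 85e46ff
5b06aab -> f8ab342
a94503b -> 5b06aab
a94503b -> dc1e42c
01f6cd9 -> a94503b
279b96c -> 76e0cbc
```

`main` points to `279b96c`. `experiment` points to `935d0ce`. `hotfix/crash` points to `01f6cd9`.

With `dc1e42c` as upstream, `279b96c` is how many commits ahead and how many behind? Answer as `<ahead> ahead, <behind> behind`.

Reachable from 279b96c: {08452a0, 279b96c, 498e20a, 76e0cbc, 935d0ce}.
Reachable from dc1e42c: {046276a, 049daf9, 08452a0, 3cdb8b8, 498e20a, 7062fe3, 756f185, 76e0cbc, 7e5615d, 85e46ff, 8c0f3c2, 935d0ce, b8d579c, dc1e42c, e6980e9, f8ab342}.
Only in 279b96c's history (ahead): {279b96c} — 1.
Only in dc1e42c's history (behind): {046276a, 049daf9, 3cdb8b8, 7062fe3, 756f185, 7e5615d, 85e46ff, 8c0f3c2, b8d579c, dc1e42c, e6980e9, f8ab342} — 12.

1 ahead, 12 behind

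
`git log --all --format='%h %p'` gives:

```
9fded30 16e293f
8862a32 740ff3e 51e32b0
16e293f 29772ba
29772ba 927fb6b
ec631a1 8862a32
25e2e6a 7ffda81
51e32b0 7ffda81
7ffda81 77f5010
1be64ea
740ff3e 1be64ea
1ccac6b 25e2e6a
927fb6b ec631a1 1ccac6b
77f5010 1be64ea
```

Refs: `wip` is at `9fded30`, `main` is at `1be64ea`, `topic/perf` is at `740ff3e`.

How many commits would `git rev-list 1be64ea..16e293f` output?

11

Reachable from 16e293f: {16e293f, 1be64ea, 1ccac6b, 25e2e6a, 29772ba, 51e32b0, 740ff3e, 77f5010, 7ffda81, 8862a32, 927fb6b, ec631a1}.
Reachable from 1be64ea: {1be64ea}.
In 16e293f's history but not 1be64ea's: {16e293f, 1ccac6b, 25e2e6a, 29772ba, 51e32b0, 740ff3e, 77f5010, 7ffda81, 8862a32, 927fb6b, ec631a1} — 11 commits.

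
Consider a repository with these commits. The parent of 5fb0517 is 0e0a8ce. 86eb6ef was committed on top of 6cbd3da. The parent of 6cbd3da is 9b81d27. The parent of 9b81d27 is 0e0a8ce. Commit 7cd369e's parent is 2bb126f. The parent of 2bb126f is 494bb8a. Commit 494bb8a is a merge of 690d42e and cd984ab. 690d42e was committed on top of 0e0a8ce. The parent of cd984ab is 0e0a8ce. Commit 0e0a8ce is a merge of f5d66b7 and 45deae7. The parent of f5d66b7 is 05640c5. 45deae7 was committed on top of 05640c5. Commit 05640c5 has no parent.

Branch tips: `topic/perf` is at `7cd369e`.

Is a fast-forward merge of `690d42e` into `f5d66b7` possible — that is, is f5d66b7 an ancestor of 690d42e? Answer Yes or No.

Yes

A fast-forward from f5d66b7 to 690d42e is possible iff f5d66b7 is an ancestor of 690d42e.
Ancestors of 690d42e: {05640c5, 0e0a8ce, 45deae7, 690d42e, f5d66b7}.
f5d66b7 is among them, so fast-forward is possible.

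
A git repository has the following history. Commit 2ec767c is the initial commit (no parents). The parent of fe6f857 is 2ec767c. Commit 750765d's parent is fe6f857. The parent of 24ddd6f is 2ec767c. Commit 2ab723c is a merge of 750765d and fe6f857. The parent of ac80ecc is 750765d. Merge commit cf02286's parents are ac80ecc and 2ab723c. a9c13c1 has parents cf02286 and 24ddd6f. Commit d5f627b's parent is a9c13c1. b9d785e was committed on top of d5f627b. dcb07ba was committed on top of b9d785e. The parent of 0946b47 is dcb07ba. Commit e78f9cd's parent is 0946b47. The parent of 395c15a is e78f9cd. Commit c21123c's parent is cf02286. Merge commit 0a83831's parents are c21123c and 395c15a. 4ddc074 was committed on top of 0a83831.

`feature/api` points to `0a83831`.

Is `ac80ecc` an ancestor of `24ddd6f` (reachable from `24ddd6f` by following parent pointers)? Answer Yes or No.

Ancestors of 24ddd6f: {24ddd6f, 2ec767c}.
ac80ecc is not in that set, so it is not an ancestor of 24ddd6f.

No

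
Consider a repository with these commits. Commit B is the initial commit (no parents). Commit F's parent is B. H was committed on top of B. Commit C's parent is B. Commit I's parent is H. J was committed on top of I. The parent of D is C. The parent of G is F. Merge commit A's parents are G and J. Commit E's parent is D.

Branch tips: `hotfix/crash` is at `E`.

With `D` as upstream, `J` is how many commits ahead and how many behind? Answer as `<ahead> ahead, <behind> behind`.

3 ahead, 2 behind

Reachable from J: {B, H, I, J}.
Reachable from D: {B, C, D}.
Only in J's history (ahead): {H, I, J} — 3.
Only in D's history (behind): {C, D} — 2.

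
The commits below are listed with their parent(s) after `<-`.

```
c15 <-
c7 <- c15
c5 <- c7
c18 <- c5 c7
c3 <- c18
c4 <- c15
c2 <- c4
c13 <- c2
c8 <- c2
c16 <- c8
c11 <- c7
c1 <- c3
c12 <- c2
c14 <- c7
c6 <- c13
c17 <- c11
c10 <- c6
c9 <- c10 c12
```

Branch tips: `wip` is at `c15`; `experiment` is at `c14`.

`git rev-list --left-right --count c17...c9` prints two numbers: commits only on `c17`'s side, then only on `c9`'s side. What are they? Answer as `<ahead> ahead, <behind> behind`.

Reachable from c17: {c11, c15, c17, c7}.
Reachable from c9: {c10, c12, c13, c15, c2, c4, c6, c9}.
Only in c17's history (ahead): {c11, c17, c7} — 3.
Only in c9's history (behind): {c10, c12, c13, c2, c4, c6, c9} — 7.

3 ahead, 7 behind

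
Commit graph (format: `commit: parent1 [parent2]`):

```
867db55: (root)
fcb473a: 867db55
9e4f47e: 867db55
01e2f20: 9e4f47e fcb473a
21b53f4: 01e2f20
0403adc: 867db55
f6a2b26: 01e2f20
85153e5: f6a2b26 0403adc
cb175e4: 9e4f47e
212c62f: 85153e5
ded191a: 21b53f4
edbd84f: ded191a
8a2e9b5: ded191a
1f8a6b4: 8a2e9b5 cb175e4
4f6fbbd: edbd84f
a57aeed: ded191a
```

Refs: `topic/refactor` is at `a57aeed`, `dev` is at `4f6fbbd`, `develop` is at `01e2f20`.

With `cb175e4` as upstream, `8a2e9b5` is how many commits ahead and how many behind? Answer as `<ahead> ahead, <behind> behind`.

Reachable from 8a2e9b5: {01e2f20, 21b53f4, 867db55, 8a2e9b5, 9e4f47e, ded191a, fcb473a}.
Reachable from cb175e4: {867db55, 9e4f47e, cb175e4}.
Only in 8a2e9b5's history (ahead): {01e2f20, 21b53f4, 8a2e9b5, ded191a, fcb473a} — 5.
Only in cb175e4's history (behind): {cb175e4} — 1.

5 ahead, 1 behind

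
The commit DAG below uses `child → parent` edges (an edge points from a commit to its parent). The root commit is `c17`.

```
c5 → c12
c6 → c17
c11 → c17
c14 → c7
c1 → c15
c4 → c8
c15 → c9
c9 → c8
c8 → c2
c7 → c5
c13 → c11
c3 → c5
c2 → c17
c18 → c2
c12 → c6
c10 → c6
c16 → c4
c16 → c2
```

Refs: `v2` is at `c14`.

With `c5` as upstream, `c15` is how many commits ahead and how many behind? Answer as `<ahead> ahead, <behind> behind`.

Reachable from c15: {c15, c17, c2, c8, c9}.
Reachable from c5: {c12, c17, c5, c6}.
Only in c15's history (ahead): {c15, c2, c8, c9} — 4.
Only in c5's history (behind): {c12, c5, c6} — 3.

4 ahead, 3 behind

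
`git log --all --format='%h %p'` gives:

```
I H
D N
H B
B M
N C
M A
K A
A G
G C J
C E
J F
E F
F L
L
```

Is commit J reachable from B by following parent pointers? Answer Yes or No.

Ancestors of B (commits reachable by following parents): {A, B, C, E, F, G, J, L, M}.
J is in that set, so it is an ancestor of B.

Yes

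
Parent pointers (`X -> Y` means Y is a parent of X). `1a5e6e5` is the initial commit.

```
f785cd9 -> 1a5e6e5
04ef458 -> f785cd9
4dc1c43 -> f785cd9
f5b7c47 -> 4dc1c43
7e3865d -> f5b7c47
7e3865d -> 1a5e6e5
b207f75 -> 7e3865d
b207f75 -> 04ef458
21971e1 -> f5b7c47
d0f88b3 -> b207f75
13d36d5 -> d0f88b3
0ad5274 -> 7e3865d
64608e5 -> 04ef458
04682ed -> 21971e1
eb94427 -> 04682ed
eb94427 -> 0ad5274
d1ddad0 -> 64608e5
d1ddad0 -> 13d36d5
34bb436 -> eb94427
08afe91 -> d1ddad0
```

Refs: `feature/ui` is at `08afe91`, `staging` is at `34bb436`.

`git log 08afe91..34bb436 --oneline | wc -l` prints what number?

5

Reachable from 34bb436: {04682ed, 0ad5274, 1a5e6e5, 21971e1, 34bb436, 4dc1c43, 7e3865d, eb94427, f5b7c47, f785cd9}.
Reachable from 08afe91: {04ef458, 08afe91, 13d36d5, 1a5e6e5, 4dc1c43, 64608e5, 7e3865d, b207f75, d0f88b3, d1ddad0, f5b7c47, f785cd9}.
In 34bb436's history but not 08afe91's: {04682ed, 0ad5274, 21971e1, 34bb436, eb94427} — 5 commits.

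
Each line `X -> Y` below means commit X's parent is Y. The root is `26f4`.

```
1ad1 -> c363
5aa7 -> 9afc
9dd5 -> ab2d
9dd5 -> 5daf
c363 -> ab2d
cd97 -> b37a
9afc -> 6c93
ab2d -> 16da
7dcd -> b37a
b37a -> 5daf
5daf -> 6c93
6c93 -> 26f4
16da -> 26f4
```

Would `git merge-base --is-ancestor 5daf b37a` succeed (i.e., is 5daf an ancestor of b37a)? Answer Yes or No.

Yes

Ancestors of b37a (commits reachable by following parents): {26f4, 5daf, 6c93, b37a}.
5daf is in that set, so it is an ancestor of b37a.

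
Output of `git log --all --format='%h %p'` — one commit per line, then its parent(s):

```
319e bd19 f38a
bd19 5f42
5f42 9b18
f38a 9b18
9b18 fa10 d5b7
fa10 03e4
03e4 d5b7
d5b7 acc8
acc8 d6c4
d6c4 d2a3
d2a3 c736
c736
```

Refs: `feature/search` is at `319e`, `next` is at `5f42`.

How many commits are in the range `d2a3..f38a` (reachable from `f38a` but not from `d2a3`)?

7

Reachable from f38a: {03e4, 9b18, acc8, c736, d2a3, d5b7, d6c4, f38a, fa10}.
Reachable from d2a3: {c736, d2a3}.
In f38a's history but not d2a3's: {03e4, 9b18, acc8, d5b7, d6c4, f38a, fa10} — 7 commits.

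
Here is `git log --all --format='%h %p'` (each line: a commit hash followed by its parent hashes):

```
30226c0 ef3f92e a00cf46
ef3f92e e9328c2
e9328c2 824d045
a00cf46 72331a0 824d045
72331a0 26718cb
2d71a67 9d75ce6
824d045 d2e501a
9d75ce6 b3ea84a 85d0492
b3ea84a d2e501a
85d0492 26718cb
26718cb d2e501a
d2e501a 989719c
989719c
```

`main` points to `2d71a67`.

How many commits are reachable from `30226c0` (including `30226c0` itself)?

Walking parent pointers from 30226c0: reachable set = {26718cb, 30226c0, 72331a0, 824d045, 989719c, a00cf46, d2e501a, e9328c2, ef3f92e}.
That is 9 commits.

9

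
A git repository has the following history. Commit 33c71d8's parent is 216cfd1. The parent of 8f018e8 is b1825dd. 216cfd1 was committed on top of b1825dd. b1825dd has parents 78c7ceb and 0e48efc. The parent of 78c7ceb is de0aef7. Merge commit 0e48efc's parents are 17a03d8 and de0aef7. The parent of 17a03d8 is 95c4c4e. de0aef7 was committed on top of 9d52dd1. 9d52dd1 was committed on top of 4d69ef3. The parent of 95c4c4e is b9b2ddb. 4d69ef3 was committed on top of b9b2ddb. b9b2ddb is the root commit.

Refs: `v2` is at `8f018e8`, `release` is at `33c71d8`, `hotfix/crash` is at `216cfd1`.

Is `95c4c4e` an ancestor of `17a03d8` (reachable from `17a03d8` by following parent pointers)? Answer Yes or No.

Yes

Ancestors of 17a03d8 (commits reachable by following parents): {17a03d8, 95c4c4e, b9b2ddb}.
95c4c4e is in that set, so it is an ancestor of 17a03d8.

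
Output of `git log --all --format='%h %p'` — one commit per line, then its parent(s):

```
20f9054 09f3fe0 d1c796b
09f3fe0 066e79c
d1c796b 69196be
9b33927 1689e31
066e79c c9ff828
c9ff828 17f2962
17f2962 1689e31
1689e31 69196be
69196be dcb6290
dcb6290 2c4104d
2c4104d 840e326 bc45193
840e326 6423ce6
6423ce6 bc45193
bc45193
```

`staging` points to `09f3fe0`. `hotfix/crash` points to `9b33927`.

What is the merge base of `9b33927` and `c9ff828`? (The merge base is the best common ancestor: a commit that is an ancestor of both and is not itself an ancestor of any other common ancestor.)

Ancestors of 9b33927: {1689e31, 2c4104d, 6423ce6, 69196be, 840e326, 9b33927, bc45193, dcb6290}.
Ancestors of c9ff828: {1689e31, 17f2962, 2c4104d, 6423ce6, 69196be, 840e326, bc45193, c9ff828, dcb6290}.
Common ancestors: {1689e31, 2c4104d, 6423ce6, 69196be, 840e326, bc45193, dcb6290}.
Among these, 1689e31 is not an ancestor of any other common ancestor — it is the merge base.

1689e31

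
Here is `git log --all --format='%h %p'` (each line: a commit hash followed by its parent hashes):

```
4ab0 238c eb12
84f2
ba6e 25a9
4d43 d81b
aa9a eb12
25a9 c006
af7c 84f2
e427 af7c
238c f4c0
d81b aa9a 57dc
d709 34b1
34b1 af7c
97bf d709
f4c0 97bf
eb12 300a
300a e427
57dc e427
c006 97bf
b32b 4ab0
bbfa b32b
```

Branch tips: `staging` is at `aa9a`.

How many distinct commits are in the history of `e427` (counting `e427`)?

3

Walking parent pointers from e427: reachable set = {84f2, af7c, e427}.
That is 3 commits.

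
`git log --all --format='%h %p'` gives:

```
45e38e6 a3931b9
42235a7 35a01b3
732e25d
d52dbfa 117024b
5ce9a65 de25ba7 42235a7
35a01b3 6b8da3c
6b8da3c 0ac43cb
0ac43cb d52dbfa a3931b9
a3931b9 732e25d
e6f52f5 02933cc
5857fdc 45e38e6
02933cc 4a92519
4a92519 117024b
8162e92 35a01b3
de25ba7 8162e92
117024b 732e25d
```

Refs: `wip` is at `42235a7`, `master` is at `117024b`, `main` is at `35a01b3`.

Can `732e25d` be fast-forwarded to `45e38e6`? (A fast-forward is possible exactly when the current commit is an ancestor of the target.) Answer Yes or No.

Yes

A fast-forward from 732e25d to 45e38e6 is possible iff 732e25d is an ancestor of 45e38e6.
Ancestors of 45e38e6: {45e38e6, 732e25d, a3931b9}.
732e25d is among them, so fast-forward is possible.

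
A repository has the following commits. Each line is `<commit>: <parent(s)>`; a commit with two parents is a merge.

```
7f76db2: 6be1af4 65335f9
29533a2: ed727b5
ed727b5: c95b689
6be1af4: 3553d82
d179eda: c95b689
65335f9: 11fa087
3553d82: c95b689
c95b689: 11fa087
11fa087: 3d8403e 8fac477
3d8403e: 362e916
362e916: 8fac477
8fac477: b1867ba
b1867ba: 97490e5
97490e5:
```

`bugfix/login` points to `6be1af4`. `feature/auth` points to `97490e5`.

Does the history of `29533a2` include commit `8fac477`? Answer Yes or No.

Yes

Ancestors of 29533a2 (commits reachable by following parents): {11fa087, 29533a2, 362e916, 3d8403e, 8fac477, 97490e5, b1867ba, c95b689, ed727b5}.
8fac477 is in that set, so it is an ancestor of 29533a2.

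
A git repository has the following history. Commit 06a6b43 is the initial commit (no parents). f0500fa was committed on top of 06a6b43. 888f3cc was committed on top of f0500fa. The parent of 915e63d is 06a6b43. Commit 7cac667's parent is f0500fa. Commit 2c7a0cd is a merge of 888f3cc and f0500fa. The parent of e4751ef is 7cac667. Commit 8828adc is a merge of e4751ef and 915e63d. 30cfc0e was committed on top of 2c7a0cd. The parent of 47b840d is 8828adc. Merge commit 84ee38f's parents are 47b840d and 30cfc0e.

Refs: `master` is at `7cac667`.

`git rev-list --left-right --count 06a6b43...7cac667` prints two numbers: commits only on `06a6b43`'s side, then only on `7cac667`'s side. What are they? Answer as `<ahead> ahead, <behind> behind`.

Reachable from 06a6b43: {06a6b43}.
Reachable from 7cac667: {06a6b43, 7cac667, f0500fa}.
Only in 06a6b43's history (ahead): {} — 0.
Only in 7cac667's history (behind): {7cac667, f0500fa} — 2.

0 ahead, 2 behind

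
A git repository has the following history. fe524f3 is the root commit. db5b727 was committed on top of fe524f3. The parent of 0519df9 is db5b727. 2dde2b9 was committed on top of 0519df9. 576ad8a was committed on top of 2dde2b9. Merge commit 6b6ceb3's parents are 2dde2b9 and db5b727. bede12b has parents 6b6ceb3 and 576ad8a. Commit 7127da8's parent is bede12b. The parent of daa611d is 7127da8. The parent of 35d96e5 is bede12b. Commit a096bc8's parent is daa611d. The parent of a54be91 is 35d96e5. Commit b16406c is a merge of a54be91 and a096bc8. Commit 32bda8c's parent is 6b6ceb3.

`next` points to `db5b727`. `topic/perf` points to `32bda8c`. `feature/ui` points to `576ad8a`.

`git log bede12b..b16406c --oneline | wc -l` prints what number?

Reachable from b16406c: {0519df9, 2dde2b9, 35d96e5, 576ad8a, 6b6ceb3, 7127da8, a096bc8, a54be91, b16406c, bede12b, daa611d, db5b727, fe524f3}.
Reachable from bede12b: {0519df9, 2dde2b9, 576ad8a, 6b6ceb3, bede12b, db5b727, fe524f3}.
In b16406c's history but not bede12b's: {35d96e5, 7127da8, a096bc8, a54be91, b16406c, daa611d} — 6 commits.

6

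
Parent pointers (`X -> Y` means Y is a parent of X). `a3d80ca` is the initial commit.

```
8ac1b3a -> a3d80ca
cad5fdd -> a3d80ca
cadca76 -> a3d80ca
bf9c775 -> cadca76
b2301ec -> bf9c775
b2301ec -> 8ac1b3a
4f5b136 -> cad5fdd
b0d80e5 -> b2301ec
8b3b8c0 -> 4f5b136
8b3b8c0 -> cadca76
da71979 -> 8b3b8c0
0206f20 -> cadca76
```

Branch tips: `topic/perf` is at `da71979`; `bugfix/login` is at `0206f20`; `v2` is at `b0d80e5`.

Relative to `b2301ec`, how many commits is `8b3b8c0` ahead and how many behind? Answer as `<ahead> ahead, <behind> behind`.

3 ahead, 3 behind

Reachable from 8b3b8c0: {4f5b136, 8b3b8c0, a3d80ca, cad5fdd, cadca76}.
Reachable from b2301ec: {8ac1b3a, a3d80ca, b2301ec, bf9c775, cadca76}.
Only in 8b3b8c0's history (ahead): {4f5b136, 8b3b8c0, cad5fdd} — 3.
Only in b2301ec's history (behind): {8ac1b3a, b2301ec, bf9c775} — 3.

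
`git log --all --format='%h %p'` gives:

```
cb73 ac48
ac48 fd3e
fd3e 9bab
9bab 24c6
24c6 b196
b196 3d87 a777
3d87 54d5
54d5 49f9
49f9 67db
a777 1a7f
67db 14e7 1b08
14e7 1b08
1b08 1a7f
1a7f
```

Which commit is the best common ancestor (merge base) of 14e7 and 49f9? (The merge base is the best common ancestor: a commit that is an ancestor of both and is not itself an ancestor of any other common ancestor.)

Ancestors of 14e7: {14e7, 1a7f, 1b08}.
Ancestors of 49f9: {14e7, 1a7f, 1b08, 49f9, 67db}.
Common ancestors: {14e7, 1a7f, 1b08}.
Among these, 14e7 is not an ancestor of any other common ancestor — it is the merge base.

14e7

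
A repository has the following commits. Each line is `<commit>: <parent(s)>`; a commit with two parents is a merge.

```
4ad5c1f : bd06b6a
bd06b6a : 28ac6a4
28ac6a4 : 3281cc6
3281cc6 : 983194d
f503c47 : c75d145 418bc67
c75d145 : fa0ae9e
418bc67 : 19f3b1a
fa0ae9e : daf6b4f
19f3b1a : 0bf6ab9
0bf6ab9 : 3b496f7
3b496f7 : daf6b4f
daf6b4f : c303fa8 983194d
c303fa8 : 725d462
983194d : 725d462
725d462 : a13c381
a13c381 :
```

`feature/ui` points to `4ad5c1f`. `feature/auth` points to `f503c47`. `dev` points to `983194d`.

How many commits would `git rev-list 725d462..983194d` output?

1

Reachable from 983194d: {725d462, 983194d, a13c381}.
Reachable from 725d462: {725d462, a13c381}.
In 983194d's history but not 725d462's: {983194d} — 1 commit.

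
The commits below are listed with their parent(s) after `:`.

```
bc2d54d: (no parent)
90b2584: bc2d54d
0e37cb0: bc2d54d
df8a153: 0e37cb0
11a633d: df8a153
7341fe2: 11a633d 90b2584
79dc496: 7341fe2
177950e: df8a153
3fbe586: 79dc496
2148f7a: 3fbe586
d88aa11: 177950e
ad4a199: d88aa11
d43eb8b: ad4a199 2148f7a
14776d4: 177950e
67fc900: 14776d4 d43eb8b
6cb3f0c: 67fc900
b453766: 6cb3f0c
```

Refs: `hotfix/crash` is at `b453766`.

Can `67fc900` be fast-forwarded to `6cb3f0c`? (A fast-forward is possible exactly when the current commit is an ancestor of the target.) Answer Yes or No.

A fast-forward from 67fc900 to 6cb3f0c is possible iff 67fc900 is an ancestor of 6cb3f0c.
Ancestors of 6cb3f0c: {0e37cb0, 11a633d, 14776d4, 177950e, 2148f7a, 3fbe586, 67fc900, 6cb3f0c, 7341fe2, 79dc496, 90b2584, ad4a199, bc2d54d, d43eb8b, d88aa11, df8a153}.
67fc900 is among them, so fast-forward is possible.

Yes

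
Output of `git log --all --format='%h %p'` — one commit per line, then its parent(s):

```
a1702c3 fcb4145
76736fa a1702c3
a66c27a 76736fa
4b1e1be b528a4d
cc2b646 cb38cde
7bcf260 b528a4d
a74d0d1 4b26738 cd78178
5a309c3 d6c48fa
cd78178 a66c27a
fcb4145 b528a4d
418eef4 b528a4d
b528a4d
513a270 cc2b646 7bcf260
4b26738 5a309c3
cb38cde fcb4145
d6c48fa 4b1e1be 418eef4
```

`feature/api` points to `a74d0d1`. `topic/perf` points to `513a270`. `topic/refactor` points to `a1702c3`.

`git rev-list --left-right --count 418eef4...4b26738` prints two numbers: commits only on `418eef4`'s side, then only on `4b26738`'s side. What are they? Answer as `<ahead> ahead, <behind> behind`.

0 ahead, 4 behind

Reachable from 418eef4: {418eef4, b528a4d}.
Reachable from 4b26738: {418eef4, 4b1e1be, 4b26738, 5a309c3, b528a4d, d6c48fa}.
Only in 418eef4's history (ahead): {} — 0.
Only in 4b26738's history (behind): {4b1e1be, 4b26738, 5a309c3, d6c48fa} — 4.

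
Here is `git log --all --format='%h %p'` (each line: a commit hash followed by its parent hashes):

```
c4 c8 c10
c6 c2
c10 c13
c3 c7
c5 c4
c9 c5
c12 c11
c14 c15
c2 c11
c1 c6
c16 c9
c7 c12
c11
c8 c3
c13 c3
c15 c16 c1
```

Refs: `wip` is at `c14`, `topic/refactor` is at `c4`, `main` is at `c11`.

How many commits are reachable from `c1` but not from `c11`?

3

Reachable from c1: {c1, c11, c2, c6}.
Reachable from c11: {c11}.
In c1's history but not c11's: {c1, c2, c6} — 3 commits.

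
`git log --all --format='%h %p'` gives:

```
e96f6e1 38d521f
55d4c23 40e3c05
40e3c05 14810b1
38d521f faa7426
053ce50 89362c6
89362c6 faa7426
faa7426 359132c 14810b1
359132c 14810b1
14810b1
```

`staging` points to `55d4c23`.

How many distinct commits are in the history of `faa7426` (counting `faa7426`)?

3

Walking parent pointers from faa7426: reachable set = {14810b1, 359132c, faa7426}.
That is 3 commits.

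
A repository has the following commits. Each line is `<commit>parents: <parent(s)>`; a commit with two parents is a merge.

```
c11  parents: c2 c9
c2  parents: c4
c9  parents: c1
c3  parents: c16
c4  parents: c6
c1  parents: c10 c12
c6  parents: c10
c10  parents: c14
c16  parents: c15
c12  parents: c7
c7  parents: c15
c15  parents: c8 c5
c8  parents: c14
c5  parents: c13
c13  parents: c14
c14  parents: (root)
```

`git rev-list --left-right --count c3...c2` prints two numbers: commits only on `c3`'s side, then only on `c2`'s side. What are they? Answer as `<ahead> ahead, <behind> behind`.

6 ahead, 4 behind

Reachable from c3: {c13, c14, c15, c16, c3, c5, c8}.
Reachable from c2: {c10, c14, c2, c4, c6}.
Only in c3's history (ahead): {c13, c15, c16, c3, c5, c8} — 6.
Only in c2's history (behind): {c10, c2, c4, c6} — 4.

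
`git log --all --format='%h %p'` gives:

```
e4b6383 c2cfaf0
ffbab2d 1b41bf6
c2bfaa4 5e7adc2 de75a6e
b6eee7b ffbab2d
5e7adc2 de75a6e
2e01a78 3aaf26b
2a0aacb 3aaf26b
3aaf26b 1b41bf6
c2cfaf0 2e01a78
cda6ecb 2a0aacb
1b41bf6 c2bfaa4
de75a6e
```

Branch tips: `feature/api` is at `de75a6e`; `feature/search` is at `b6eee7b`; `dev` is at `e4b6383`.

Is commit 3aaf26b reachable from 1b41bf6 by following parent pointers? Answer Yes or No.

Ancestors of 1b41bf6: {1b41bf6, 5e7adc2, c2bfaa4, de75a6e}.
3aaf26b is not in that set, so it is not an ancestor of 1b41bf6.

No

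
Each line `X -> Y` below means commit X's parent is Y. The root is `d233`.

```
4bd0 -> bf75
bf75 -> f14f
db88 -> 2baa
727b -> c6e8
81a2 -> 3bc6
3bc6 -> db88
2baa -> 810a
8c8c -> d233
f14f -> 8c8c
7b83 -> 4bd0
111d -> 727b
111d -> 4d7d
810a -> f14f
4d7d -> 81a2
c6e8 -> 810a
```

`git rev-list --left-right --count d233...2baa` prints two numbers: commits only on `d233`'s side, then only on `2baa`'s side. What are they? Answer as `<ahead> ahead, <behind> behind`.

Reachable from d233: {d233}.
Reachable from 2baa: {2baa, 810a, 8c8c, d233, f14f}.
Only in d233's history (ahead): {} — 0.
Only in 2baa's history (behind): {2baa, 810a, 8c8c, f14f} — 4.

0 ahead, 4 behind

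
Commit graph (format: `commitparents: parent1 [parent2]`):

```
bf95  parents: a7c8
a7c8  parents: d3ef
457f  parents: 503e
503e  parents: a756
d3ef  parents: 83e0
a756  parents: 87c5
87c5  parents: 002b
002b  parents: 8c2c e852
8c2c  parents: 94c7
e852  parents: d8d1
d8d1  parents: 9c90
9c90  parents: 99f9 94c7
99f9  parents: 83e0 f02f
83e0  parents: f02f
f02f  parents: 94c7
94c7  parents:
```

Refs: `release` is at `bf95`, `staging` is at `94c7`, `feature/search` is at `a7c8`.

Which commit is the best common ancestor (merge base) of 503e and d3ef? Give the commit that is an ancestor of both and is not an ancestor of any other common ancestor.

83e0

Ancestors of 503e: {002b, 503e, 83e0, 87c5, 8c2c, 94c7, 99f9, 9c90, a756, d8d1, e852, f02f}.
Ancestors of d3ef: {83e0, 94c7, d3ef, f02f}.
Common ancestors: {83e0, 94c7, f02f}.
Among these, 83e0 is not an ancestor of any other common ancestor — it is the merge base.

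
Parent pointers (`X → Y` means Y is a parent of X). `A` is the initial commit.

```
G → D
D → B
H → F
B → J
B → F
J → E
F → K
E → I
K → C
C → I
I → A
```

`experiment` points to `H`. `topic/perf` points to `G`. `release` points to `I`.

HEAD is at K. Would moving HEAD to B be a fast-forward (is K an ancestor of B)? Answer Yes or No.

Yes

A fast-forward from K to B is possible iff K is an ancestor of B.
Ancestors of B: {A, B, C, E, F, I, J, K}.
K is among them, so fast-forward is possible.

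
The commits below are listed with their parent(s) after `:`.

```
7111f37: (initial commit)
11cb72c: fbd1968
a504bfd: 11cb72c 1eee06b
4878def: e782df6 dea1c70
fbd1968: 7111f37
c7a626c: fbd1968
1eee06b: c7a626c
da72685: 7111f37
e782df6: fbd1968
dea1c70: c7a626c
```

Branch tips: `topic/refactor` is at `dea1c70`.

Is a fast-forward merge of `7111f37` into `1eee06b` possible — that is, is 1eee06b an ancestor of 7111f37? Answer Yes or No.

No

A fast-forward from 1eee06b to 7111f37 is possible iff 1eee06b is an ancestor of 7111f37.
Ancestors of 7111f37: {7111f37}.
1eee06b is not among them, so fast-forward is not possible.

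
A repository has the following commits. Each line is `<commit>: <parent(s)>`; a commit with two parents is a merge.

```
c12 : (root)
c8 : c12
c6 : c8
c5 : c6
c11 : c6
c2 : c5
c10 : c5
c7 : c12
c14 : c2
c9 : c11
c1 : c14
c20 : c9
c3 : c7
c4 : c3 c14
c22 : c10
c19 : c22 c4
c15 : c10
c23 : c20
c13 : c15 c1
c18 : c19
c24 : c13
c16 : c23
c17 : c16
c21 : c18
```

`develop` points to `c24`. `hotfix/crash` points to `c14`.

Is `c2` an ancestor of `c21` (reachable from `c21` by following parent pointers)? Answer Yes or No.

Yes

Ancestors of c21 (commits reachable by following parents): {c10, c12, c14, c18, c19, c2, c21, c22, c3, c4, c5, c6, c7, c8}.
c2 is in that set, so it is an ancestor of c21.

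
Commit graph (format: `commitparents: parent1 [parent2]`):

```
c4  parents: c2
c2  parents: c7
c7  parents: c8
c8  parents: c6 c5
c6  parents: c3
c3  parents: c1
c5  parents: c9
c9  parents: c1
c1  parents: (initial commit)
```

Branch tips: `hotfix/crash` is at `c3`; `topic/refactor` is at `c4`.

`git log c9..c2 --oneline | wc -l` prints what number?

6

Reachable from c2: {c1, c2, c3, c5, c6, c7, c8, c9}.
Reachable from c9: {c1, c9}.
In c2's history but not c9's: {c2, c3, c5, c6, c7, c8} — 6 commits.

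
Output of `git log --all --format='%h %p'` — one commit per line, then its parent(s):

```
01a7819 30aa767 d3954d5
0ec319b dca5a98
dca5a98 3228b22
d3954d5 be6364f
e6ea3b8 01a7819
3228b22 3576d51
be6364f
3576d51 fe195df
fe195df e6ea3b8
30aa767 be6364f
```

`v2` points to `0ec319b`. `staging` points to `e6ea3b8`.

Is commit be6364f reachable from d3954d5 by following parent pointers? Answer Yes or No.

Ancestors of d3954d5 (commits reachable by following parents): {be6364f, d3954d5}.
be6364f is in that set, so it is an ancestor of d3954d5.

Yes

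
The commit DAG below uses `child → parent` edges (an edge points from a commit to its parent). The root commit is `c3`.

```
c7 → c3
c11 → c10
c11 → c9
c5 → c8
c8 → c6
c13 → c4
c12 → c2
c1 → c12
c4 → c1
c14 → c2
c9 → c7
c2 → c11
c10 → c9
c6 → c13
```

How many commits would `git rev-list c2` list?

Walking parent pointers from c2: reachable set = {c10, c11, c2, c3, c7, c9}.
That is 6 commits.

6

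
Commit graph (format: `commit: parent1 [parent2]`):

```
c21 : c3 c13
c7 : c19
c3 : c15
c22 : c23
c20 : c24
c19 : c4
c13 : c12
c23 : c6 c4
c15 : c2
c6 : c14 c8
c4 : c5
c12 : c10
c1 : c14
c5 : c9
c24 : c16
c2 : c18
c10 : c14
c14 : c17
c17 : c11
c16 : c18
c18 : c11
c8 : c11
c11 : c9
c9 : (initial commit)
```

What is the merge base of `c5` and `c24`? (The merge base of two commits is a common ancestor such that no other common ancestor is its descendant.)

Ancestors of c5: {c5, c9}.
Ancestors of c24: {c11, c16, c18, c24, c9}.
Common ancestors: {c9}.
The only common ancestor is c9, so it is the merge base.

c9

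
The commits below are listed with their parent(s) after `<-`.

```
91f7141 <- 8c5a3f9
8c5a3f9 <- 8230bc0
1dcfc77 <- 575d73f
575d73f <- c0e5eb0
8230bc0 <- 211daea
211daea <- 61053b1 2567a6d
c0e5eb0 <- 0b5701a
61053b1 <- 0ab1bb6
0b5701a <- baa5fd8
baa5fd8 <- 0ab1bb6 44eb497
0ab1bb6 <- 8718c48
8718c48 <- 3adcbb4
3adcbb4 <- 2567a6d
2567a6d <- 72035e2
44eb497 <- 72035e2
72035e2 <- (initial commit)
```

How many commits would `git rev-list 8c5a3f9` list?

9

Walking parent pointers from 8c5a3f9: reachable set = {0ab1bb6, 211daea, 2567a6d, 3adcbb4, 61053b1, 72035e2, 8230bc0, 8718c48, 8c5a3f9}.
That is 9 commits.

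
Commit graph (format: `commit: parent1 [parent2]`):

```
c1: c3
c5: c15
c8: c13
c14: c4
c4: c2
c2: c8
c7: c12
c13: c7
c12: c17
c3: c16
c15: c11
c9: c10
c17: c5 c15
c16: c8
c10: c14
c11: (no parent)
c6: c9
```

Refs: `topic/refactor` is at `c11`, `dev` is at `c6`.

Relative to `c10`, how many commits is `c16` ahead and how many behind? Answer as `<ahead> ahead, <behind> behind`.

Reachable from c16: {c11, c12, c13, c15, c16, c17, c5, c7, c8}.
Reachable from c10: {c10, c11, c12, c13, c14, c15, c17, c2, c4, c5, c7, c8}.
Only in c16's history (ahead): {c16} — 1.
Only in c10's history (behind): {c10, c14, c2, c4} — 4.

1 ahead, 4 behind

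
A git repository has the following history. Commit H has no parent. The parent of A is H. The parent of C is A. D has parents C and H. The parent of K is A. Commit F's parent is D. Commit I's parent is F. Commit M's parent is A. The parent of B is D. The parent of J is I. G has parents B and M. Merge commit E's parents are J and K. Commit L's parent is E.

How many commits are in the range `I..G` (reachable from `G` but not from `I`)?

Reachable from G: {A, B, C, D, G, H, M}.
Reachable from I: {A, C, D, F, H, I}.
In G's history but not I's: {B, G, M} — 3 commits.

3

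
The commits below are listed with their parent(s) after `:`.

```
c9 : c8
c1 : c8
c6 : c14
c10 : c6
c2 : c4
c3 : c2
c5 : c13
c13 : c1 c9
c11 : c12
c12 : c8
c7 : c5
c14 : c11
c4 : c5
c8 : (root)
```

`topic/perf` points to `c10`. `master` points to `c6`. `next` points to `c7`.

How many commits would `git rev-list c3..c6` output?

4

Reachable from c6: {c11, c12, c14, c6, c8}.
Reachable from c3: {c1, c13, c2, c3, c4, c5, c8, c9}.
In c6's history but not c3's: {c11, c12, c14, c6} — 4 commits.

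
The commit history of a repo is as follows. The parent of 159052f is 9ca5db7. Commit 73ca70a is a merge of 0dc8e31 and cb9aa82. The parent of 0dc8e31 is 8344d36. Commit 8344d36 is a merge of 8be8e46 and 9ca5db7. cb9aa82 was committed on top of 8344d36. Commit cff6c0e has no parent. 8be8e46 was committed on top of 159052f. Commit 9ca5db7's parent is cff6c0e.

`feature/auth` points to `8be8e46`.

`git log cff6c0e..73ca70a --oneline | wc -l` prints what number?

7

Reachable from 73ca70a: {0dc8e31, 159052f, 73ca70a, 8344d36, 8be8e46, 9ca5db7, cb9aa82, cff6c0e}.
Reachable from cff6c0e: {cff6c0e}.
In 73ca70a's history but not cff6c0e's: {0dc8e31, 159052f, 73ca70a, 8344d36, 8be8e46, 9ca5db7, cb9aa82} — 7 commits.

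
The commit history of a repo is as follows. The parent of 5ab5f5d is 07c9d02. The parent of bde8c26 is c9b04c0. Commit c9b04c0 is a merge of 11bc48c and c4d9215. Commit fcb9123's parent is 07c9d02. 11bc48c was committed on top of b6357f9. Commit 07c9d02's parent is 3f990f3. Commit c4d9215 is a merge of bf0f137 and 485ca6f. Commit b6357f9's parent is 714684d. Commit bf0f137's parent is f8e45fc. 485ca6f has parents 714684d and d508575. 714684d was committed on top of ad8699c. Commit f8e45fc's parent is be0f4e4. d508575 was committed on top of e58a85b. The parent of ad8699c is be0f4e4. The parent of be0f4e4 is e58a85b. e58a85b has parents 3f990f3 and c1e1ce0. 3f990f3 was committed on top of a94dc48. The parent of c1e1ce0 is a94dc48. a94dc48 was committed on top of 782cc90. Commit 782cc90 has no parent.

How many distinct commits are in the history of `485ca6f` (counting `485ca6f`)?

10

Walking parent pointers from 485ca6f: reachable set = {3f990f3, 485ca6f, 714684d, 782cc90, a94dc48, ad8699c, be0f4e4, c1e1ce0, d508575, e58a85b}.
That is 10 commits.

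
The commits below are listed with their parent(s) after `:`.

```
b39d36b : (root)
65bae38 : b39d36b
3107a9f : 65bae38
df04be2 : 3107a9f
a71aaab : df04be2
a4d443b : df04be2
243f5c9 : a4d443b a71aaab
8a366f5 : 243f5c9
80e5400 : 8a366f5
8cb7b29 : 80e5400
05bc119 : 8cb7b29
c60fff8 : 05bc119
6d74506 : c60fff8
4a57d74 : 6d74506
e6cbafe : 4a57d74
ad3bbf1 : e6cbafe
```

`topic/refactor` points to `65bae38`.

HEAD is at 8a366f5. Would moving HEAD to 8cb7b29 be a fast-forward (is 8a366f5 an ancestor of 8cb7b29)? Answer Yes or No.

Yes

A fast-forward from 8a366f5 to 8cb7b29 is possible iff 8a366f5 is an ancestor of 8cb7b29.
Ancestors of 8cb7b29: {243f5c9, 3107a9f, 65bae38, 80e5400, 8a366f5, 8cb7b29, a4d443b, a71aaab, b39d36b, df04be2}.
8a366f5 is among them, so fast-forward is possible.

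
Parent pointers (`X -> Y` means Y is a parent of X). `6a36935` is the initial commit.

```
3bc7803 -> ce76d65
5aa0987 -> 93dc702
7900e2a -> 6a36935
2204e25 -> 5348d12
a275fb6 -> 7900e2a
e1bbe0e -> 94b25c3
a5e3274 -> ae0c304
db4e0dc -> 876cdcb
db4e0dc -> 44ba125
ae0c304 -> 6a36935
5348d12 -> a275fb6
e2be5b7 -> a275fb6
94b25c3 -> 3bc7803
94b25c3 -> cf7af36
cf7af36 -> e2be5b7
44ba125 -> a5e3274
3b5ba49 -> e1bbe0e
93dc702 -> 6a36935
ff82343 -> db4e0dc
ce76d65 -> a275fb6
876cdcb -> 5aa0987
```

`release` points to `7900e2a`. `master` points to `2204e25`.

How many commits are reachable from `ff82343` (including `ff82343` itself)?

9

Walking parent pointers from ff82343: reachable set = {44ba125, 5aa0987, 6a36935, 876cdcb, 93dc702, a5e3274, ae0c304, db4e0dc, ff82343}.
That is 9 commits.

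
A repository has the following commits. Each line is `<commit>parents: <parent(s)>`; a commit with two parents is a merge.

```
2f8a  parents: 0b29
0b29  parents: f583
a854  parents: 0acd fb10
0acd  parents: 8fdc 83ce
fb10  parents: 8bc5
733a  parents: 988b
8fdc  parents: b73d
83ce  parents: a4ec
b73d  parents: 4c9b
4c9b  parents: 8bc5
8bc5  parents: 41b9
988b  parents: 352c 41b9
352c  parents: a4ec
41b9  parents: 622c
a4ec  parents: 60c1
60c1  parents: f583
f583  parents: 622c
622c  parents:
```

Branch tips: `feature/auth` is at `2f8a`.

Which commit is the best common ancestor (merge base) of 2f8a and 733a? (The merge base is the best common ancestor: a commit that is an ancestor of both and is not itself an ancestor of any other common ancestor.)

f583

Ancestors of 2f8a: {0b29, 2f8a, 622c, f583}.
Ancestors of 733a: {352c, 41b9, 60c1, 622c, 733a, 988b, a4ec, f583}.
Common ancestors: {622c, f583}.
Among these, f583 is not an ancestor of any other common ancestor — it is the merge base.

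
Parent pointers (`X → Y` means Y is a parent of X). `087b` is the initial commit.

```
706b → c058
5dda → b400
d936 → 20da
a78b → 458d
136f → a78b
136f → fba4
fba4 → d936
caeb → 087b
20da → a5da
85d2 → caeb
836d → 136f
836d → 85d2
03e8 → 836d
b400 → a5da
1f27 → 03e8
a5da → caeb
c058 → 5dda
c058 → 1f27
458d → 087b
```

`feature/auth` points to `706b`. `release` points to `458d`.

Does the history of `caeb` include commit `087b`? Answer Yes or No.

Yes

Ancestors of caeb (commits reachable by following parents): {087b, caeb}.
087b is in that set, so it is an ancestor of caeb.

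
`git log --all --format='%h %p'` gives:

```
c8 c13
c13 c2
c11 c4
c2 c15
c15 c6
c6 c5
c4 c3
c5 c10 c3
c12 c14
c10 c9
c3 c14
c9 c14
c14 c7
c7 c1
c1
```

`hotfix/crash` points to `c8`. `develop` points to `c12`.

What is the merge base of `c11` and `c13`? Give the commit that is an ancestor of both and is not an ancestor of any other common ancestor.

c3

Ancestors of c11: {c1, c11, c14, c3, c4, c7}.
Ancestors of c13: {c1, c10, c13, c14, c15, c2, c3, c5, c6, c7, c9}.
Common ancestors: {c1, c14, c3, c7}.
Among these, c3 is not an ancestor of any other common ancestor — it is the merge base.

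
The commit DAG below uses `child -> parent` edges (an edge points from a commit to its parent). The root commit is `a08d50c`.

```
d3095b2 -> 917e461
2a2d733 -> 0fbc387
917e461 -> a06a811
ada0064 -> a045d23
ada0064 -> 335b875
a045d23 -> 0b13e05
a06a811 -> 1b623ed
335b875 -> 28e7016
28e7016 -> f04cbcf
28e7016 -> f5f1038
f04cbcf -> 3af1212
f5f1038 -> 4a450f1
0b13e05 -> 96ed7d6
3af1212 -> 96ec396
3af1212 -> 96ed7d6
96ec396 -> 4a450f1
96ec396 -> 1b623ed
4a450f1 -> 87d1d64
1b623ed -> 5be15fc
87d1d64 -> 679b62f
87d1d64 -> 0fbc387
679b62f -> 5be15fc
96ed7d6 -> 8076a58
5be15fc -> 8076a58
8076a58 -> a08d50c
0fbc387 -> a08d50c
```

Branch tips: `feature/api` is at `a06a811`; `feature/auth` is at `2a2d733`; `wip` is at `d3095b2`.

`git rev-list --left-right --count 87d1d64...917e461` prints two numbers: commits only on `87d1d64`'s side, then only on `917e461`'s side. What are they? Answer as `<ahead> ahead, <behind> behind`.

3 ahead, 3 behind

Reachable from 87d1d64: {0fbc387, 5be15fc, 679b62f, 8076a58, 87d1d64, a08d50c}.
Reachable from 917e461: {1b623ed, 5be15fc, 8076a58, 917e461, a06a811, a08d50c}.
Only in 87d1d64's history (ahead): {0fbc387, 679b62f, 87d1d64} — 3.
Only in 917e461's history (behind): {1b623ed, 917e461, a06a811} — 3.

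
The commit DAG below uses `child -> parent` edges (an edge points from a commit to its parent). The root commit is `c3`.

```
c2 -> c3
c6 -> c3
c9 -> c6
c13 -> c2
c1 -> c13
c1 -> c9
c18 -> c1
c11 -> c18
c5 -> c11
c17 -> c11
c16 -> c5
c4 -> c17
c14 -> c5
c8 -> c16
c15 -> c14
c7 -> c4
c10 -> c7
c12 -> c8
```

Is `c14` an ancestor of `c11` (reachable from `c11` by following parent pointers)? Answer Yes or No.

Ancestors of c11: {c1, c11, c13, c18, c2, c3, c6, c9}.
c14 is not in that set, so it is not an ancestor of c11.

No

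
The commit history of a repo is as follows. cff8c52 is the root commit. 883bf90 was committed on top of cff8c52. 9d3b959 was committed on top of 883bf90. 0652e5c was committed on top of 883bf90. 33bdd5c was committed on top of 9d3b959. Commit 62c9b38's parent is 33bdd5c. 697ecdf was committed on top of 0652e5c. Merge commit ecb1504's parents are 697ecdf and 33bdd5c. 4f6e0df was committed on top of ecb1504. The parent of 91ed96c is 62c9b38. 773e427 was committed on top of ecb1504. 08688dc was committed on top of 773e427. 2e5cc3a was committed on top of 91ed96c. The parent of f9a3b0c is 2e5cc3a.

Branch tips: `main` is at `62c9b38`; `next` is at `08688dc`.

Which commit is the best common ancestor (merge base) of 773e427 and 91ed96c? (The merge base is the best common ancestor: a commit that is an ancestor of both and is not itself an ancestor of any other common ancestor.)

33bdd5c

Ancestors of 773e427: {0652e5c, 33bdd5c, 697ecdf, 773e427, 883bf90, 9d3b959, cff8c52, ecb1504}.
Ancestors of 91ed96c: {33bdd5c, 62c9b38, 883bf90, 91ed96c, 9d3b959, cff8c52}.
Common ancestors: {33bdd5c, 883bf90, 9d3b959, cff8c52}.
Among these, 33bdd5c is not an ancestor of any other common ancestor — it is the merge base.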